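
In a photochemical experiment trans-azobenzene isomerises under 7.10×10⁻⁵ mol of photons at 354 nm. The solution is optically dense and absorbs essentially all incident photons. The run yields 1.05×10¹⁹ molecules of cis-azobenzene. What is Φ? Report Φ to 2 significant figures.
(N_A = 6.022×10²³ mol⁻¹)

Φ = 0.25

Product: 1.05×10¹⁹ / 6.022×10²³ = 1.744×10⁻⁵ mol.
Φ = 1.744×10⁻⁵ mol / 7.10×10⁻⁵ mol photons = 0.25.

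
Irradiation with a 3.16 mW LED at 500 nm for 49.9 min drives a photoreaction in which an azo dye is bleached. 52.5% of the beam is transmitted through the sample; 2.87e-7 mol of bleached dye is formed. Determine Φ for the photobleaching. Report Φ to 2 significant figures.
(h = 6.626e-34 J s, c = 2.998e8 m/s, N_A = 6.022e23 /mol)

Photon energy at 500 nm: hc/λ = (6.626e-34)(2.998e8)/(500e-9) = 3.973e-19 J.
Energy delivered: (3.16 mW)(2994 s) = 9.461 J.
Photons incident: 9.461 / 3.973e-19 = 2.381e19, i.e. 2.381e19/6.022e23 = 3.954e-5 mol.
Fraction absorbed: 1 − 52.5/100 = 0.4750.
Photons absorbed: 0.4750 × 3.954e-5 = 1.878e-5 mol.
Φ = 2.87e-7 mol / 1.878e-5 mol photons = 0.015.

Φ = 0.015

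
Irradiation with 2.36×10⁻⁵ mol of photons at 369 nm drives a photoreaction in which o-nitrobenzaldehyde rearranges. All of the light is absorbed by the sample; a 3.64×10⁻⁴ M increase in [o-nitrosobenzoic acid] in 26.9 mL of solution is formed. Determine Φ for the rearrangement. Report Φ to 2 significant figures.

Product: (3.64×10⁻⁴ M)(0.0269 L) = 9.792×10⁻⁶ mol.
Φ = 9.792×10⁻⁶ mol / 2.36×10⁻⁵ mol photons = 0.41.

Φ = 0.41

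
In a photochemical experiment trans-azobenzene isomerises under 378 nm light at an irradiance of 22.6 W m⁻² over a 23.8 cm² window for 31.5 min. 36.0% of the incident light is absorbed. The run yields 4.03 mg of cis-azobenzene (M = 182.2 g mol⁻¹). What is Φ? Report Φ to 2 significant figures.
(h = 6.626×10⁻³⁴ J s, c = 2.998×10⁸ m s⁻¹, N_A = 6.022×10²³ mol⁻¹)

Product: 4.03 mg / 182.2 g mol⁻¹ = 2.212×10⁻⁵ mol.
Photon energy at 378 nm: hc/λ = (6.626×10⁻³⁴)(2.998×10⁸)/(378×10⁻⁹) = 5.255×10⁻¹⁹ J.
Energy delivered: (22.6 W m⁻²)(23.8×10⁻⁴ m²)(1890 s) = 101.7 J.
Photons incident: 101.7 / 5.255×10⁻¹⁹ = 1.935×10²⁰, i.e. 1.935×10²⁰/6.022×10²³ = 3.213×10⁻⁴ mol.
Photons absorbed: 0.360 × 3.213×10⁻⁴ = 1.157×10⁻⁴ mol.
Φ = 2.212×10⁻⁵ mol / 1.157×10⁻⁴ mol photons = 0.19.

Φ = 0.19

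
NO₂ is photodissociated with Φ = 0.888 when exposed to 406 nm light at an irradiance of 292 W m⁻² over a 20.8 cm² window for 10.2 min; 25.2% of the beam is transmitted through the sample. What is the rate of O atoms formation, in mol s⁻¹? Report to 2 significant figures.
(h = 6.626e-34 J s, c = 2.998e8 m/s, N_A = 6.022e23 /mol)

1.4e-6 mol s⁻¹

Photon energy at 406 nm: hc/λ = (6.626e-34)(2.998e8)/(406e-9) = 4.893e-19 J.
Energy delivered: (292 W m⁻²)(20.8e-4 m²)(612 s) = 371.7 J.
Photons incident: 371.7 / 4.893e-19 = 7.597e20, i.e. 7.597e20/6.022e23 = 0.001262 mol.
Fraction absorbed: 1 − 25.2/100 = 0.7480.
Photons absorbed: 0.7480 × 0.001262 = 9.440e-4 mol.
Product formed: 0.888 × 9.440e-4 = 8.383e-4 mol.
Rate: 8.383e-4 / 612 s = 1.4e-6 mol s⁻¹.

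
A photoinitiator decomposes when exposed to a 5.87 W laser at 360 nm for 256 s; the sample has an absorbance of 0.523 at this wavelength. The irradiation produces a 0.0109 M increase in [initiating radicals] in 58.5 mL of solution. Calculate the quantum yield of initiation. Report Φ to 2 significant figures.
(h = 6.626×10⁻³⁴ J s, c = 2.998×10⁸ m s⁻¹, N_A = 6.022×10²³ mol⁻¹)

Product: (0.0109 M)(0.0585 L) = 6.377×10⁻⁴ mol.
Photon energy at 360 nm: hc/λ = (6.626×10⁻³⁴)(2.998×10⁸)/(360×10⁻⁹) = 5.518×10⁻¹⁹ J.
Energy delivered: (5.87 W)(256 s) = 1503 J.
Photons incident: 1503 / 5.518×10⁻¹⁹ = 2.724×10²¹, i.e. 2.724×10²¹/6.022×10²³ = 0.004523 mol.
Fraction absorbed: 1 − 10^(−0.523) = 0.7001.
Photons absorbed: 0.7001 × 0.004523 = 0.003167 mol.
Φ = 6.377×10⁻⁴ mol / 0.003167 mol photons = 0.20.

Φ = 0.20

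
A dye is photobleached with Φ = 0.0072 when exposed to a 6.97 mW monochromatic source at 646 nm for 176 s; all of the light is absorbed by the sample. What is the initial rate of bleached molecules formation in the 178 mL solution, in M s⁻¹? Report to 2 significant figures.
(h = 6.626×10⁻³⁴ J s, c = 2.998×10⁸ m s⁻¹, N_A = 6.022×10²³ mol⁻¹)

1.5×10⁻⁹ M s⁻¹

Photon energy at 646 nm: hc/λ = (6.626×10⁻³⁴)(2.998×10⁸)/(646×10⁻⁹) = 3.075×10⁻¹⁹ J.
Energy delivered: (6.97 mW)(176 s) = 1.227 J.
Photons incident: 1.227 / 3.075×10⁻¹⁹ = 3.990×10¹⁸, i.e. 3.990×10¹⁸/6.022×10²³ = 6.626×10⁻⁶ mol.
Product formed: 0.0072 × 6.626×10⁻⁶ = 4.771×10⁻⁸ mol.
Rate: 4.771×10⁻⁸ mol / (176 s × 0.178 L) = 1.5×10⁻⁹ M s⁻¹.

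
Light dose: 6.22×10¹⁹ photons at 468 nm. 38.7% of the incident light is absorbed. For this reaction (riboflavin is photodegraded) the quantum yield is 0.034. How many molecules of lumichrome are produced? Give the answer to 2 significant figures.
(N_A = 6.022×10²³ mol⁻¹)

8.2×10¹⁷ molecules

Moles of photons: 6.22×10¹⁹ / 6.022×10²³ = 1.033×10⁻⁴ mol.
Photons absorbed: 0.387 × 1.033×10⁻⁴ = 3.998×10⁻⁵ mol.
Product: Φ × n_abs = 0.034 × 3.998×10⁻⁵ = 1.359×10⁻⁶ mol.
As a count: 1.359×10⁻⁶ × 6.022×10²³ = 8.2×10¹⁷.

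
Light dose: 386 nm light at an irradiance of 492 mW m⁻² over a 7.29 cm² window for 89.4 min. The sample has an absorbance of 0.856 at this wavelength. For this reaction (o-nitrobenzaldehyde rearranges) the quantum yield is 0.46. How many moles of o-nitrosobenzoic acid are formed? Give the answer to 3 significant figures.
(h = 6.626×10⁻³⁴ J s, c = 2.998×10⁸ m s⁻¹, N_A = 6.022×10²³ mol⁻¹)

Photon energy at 386 nm: hc/λ = (6.626×10⁻³⁴)(2.998×10⁸)/(386×10⁻⁹) = 5.146×10⁻¹⁹ J.
Energy delivered: (492 mW m⁻²)(7.29×10⁻⁴ m²)(5364 s) = 1.924 J.
Photons incident: 1.924 / 5.146×10⁻¹⁹ = 3.739×10¹⁸, i.e. 3.739×10¹⁸/6.022×10²³ = 6.209×10⁻⁶ mol.
Fraction absorbed: 1 − 10^(−0.856) = 0.8607.
Photons absorbed: 0.8607 × 6.209×10⁻⁶ = 5.344×10⁻⁶ mol.
Product: Φ × n_abs = 0.46 × 5.344×10⁻⁶ = 2.458×10⁻⁶ mol.

2.46×10⁻⁶ mol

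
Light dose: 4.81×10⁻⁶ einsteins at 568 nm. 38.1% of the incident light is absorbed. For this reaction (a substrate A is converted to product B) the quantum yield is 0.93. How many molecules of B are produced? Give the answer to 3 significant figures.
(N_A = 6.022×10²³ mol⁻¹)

Photons absorbed: 0.381 × 4.81×10⁻⁶ = 1.833×10⁻⁶ mol.
Product: Φ × n_abs = 0.93 × 1.833×10⁻⁶ = 1.705×10⁻⁶ mol.
As a count: 1.705×10⁻⁶ × 6.022×10²³ = 1.03×10¹⁸.

1.03×10¹⁸ molecules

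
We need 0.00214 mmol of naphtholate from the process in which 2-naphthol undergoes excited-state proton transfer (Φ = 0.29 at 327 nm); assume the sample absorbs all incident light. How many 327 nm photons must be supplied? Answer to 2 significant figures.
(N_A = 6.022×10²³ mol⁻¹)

4.4×10¹⁸ photons

Product: 0.00214 mmol = 2.14×10⁻⁶ mol.
Photons that must be absorbed: 2.14×10⁻⁶ / 0.29 = 7.379×10⁻⁶ mol.
Photon count: 7.379×10⁻⁶ × 6.022×10²³ = 4.4×10¹⁸.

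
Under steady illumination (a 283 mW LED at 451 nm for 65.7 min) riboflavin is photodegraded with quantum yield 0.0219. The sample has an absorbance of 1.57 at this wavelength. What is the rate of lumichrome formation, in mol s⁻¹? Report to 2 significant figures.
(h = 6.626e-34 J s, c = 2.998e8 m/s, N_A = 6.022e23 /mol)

2.3e-8 mol s⁻¹

Photon energy at 451 nm: hc/λ = (6.626e-34)(2.998e8)/(451e-9) = 4.405e-19 J.
Energy delivered: (283 mW)(3942 s) = 1116 J.
Photons incident: 1116 / 4.405e-19 = 2.533e21, i.e. 2.533e21/6.022e23 = 0.004206 mol.
Fraction absorbed: 1 − 10^(−1.57) = 0.9731.
Photons absorbed: 0.9731 × 0.004206 = 0.004093 mol.
Product formed: 0.0219 × 0.004093 = 8.964e-5 mol.
Rate: 8.964e-5 / 3942 s = 2.3e-8 mol s⁻¹.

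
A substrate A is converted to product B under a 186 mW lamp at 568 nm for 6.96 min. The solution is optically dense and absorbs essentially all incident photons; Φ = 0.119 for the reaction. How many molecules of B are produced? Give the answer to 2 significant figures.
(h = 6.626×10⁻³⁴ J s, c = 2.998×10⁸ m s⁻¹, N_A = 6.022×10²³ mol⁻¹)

2.6×10¹⁹ molecules

Photon energy at 568 nm: hc/λ = (6.626×10⁻³⁴)(2.998×10⁸)/(568×10⁻⁹) = 3.497×10⁻¹⁹ J.
Energy delivered: (186 mW)(417.6 s) = 77.67 J.
Photons incident: 77.67 / 3.497×10⁻¹⁹ = 2.221×10²⁰, i.e. 2.221×10²⁰/6.022×10²³ = 3.688×10⁻⁴ mol.
Product: Φ × n_abs = 0.119 × 3.688×10⁻⁴ = 4.389×10⁻⁵ mol.
As a count: 4.389×10⁻⁵ × 6.022×10²³ = 2.6×10¹⁹.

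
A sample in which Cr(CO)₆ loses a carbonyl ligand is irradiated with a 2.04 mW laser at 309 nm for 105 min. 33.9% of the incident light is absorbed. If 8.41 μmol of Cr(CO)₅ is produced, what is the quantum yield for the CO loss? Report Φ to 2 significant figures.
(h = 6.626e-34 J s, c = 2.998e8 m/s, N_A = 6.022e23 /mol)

Φ = 0.75

Product: 8.41 μmol = 8.41e-6 mol.
Photon energy at 309 nm: hc/λ = (6.626e-34)(2.998e8)/(309e-9) = 6.429e-19 J.
Energy delivered: (2.04 mW)(6300 s) = 12.85 J.
Photons incident: 12.85 / 6.429e-19 = 1.999e19, i.e. 1.999e19/6.022e23 = 3.319e-5 mol.
Photons absorbed: 0.339 × 3.319e-5 = 1.125e-5 mol.
Φ = 8.41e-6 mol / 1.125e-5 mol photons = 0.75.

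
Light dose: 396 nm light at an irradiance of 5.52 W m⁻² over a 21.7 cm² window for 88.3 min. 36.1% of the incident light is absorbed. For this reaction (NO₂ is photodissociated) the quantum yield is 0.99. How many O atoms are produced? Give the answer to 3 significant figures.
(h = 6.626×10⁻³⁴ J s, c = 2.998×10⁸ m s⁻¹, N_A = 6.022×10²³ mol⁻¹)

Photon energy at 396 nm: hc/λ = (6.626×10⁻³⁴)(2.998×10⁸)/(396×10⁻⁹) = 5.016×10⁻¹⁹ J.
Energy delivered: (5.52 W m⁻²)(21.7×10⁻⁴ m²)(5298 s) = 63.46 J.
Photons incident: 63.46 / 5.016×10⁻¹⁹ = 1.265×10²⁰, i.e. 1.265×10²⁰/6.022×10²³ = 2.101×10⁻⁴ mol.
Photons absorbed: 0.361 × 2.101×10⁻⁴ = 7.585×10⁻⁵ mol.
Product: Φ × n_abs = 0.99 × 7.585×10⁻⁵ = 7.509×10⁻⁵ mol.
As a count: 7.509×10⁻⁵ × 6.022×10²³ = 4.52×10¹⁹.

4.52×10¹⁹ atoms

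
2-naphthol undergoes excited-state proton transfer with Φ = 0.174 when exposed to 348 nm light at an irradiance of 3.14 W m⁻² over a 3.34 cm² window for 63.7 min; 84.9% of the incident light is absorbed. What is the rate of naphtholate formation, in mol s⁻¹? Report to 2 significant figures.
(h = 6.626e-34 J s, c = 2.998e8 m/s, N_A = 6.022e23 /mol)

Photon energy at 348 nm: hc/λ = (6.626e-34)(2.998e8)/(348e-9) = 5.708e-19 J.
Energy delivered: (3.14 W m⁻²)(3.34e-4 m²)(3822 s) = 4.008 J.
Photons incident: 4.008 / 5.708e-19 = 7.022e18, i.e. 7.022e18/6.022e23 = 1.166e-5 mol.
Photons absorbed: 0.849 × 1.166e-5 = 9.899e-6 mol.
Product formed: 0.174 × 9.899e-6 = 1.722e-6 mol.
Rate: 1.722e-6 / 3822 s = 4.5e-10 mol s⁻¹.

4.5e-10 mol s⁻¹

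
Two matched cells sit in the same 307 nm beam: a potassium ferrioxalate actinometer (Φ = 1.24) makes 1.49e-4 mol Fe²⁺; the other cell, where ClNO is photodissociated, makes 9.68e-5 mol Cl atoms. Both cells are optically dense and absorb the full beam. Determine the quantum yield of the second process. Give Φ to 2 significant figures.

Photons absorbed by the actinometer: 1.49e-4 / 1.24 = 1.202e-4 mol.
Φ(unknown) = 9.68e-5 / 1.202e-4 = 0.81.

Φ = 0.81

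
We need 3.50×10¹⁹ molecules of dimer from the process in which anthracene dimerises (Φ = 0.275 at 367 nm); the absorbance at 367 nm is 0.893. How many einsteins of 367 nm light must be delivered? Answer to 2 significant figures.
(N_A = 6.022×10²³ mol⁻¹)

Product: 3.50×10¹⁹ / 6.022×10²³ = 5.812×10⁻⁵ mol.
Photons that must be absorbed: 5.812×10⁻⁵ / 0.275 = 2.113×10⁻⁴ mol.
Fraction absorbed: 1 − 10^(−0.893) = 0.8721.
Incident photons needed: 2.113×10⁻⁴ / 0.8721 = 2.423×10⁻⁴ mol.

2.4×10⁻⁴ einstein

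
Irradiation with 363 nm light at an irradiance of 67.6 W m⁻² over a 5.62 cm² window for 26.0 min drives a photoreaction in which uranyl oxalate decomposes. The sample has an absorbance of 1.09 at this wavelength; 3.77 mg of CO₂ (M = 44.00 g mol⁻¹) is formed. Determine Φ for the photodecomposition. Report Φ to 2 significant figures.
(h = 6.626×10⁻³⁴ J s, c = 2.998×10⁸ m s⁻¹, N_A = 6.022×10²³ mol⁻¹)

Product: 3.77 mg / 44.00 g mol⁻¹ = 8.568×10⁻⁵ mol.
Photon energy at 363 nm: hc/λ = (6.626×10⁻³⁴)(2.998×10⁸)/(363×10⁻⁹) = 5.472×10⁻¹⁹ J.
Energy delivered: (67.6 W m⁻²)(5.62×10⁻⁴ m²)(1560 s) = 59.27 J.
Photons incident: 59.27 / 5.472×10⁻¹⁹ = 1.083×10²⁰, i.e. 1.083×10²⁰/6.022×10²³ = 1.798×10⁻⁴ mol.
Fraction absorbed: 1 − 10^(−1.09) = 0.9187.
Photons absorbed: 0.9187 × 1.798×10⁻⁴ = 1.652×10⁻⁴ mol.
Φ = 8.568×10⁻⁵ mol / 1.652×10⁻⁴ mol photons = 0.52.

Φ = 0.52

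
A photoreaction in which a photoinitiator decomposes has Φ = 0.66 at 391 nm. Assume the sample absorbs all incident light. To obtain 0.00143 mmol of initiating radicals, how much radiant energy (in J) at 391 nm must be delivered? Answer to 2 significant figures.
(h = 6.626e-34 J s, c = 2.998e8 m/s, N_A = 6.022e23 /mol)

0.66 J

Product: 0.00143 mmol = 1.43e-6 mol.
Photons that must be absorbed: 1.43e-6 / 0.66 = 2.167e-6 mol.
Photon energy: hc/λ = 5.080e-19 J; per mole, 3.059e5 J mol⁻¹.
Energy required: 2.167e-6 × 3.059e5 = 0.66 J.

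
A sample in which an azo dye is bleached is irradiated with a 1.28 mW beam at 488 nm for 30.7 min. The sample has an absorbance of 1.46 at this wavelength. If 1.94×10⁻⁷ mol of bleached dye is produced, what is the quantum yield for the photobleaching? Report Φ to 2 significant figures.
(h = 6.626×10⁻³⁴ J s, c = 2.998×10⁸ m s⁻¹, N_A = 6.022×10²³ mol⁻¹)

Photon energy at 488 nm: hc/λ = (6.626×10⁻³⁴)(2.998×10⁸)/(488×10⁻⁹) = 4.071×10⁻¹⁹ J.
Energy delivered: (1.28 mW)(1842 s) = 2.358 J.
Photons incident: 2.358 / 4.071×10⁻¹⁹ = 5.792×10¹⁸, i.e. 5.792×10¹⁸/6.022×10²³ = 9.618×10⁻⁶ mol.
Fraction absorbed: 1 − 10^(−1.46) = 0.9653.
Photons absorbed: 0.9653 × 9.618×10⁻⁶ = 9.284×10⁻⁶ mol.
Φ = 1.94×10⁻⁷ mol / 9.284×10⁻⁶ mol photons = 0.021.

Φ = 0.021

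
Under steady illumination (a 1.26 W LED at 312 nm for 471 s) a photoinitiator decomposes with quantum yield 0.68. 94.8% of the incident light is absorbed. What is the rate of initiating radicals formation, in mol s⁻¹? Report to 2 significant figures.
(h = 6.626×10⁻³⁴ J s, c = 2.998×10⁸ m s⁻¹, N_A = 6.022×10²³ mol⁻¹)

2.1×10⁻⁶ mol s⁻¹

Photon energy at 312 nm: hc/λ = (6.626×10⁻³⁴)(2.998×10⁸)/(312×10⁻⁹) = 6.367×10⁻¹⁹ J.
Energy delivered: (1.26 W)(471 s) = 593.5 J.
Photons incident: 593.5 / 6.367×10⁻¹⁹ = 9.322×10²⁰, i.e. 9.322×10²⁰/6.022×10²³ = 0.001548 mol.
Photons absorbed: 0.948 × 0.001548 = 0.001468 mol.
Product formed: 0.68 × 0.001468 = 9.982×10⁻⁴ mol.
Rate: 9.982×10⁻⁴ / 471 s = 2.1×10⁻⁶ mol s⁻¹.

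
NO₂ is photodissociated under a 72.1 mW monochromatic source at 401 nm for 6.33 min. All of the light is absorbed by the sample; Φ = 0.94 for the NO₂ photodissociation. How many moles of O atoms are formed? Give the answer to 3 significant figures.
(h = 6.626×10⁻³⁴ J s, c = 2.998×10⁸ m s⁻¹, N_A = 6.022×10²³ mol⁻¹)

8.63×10⁻⁵ mol

Photon energy at 401 nm: hc/λ = (6.626×10⁻³⁴)(2.998×10⁸)/(401×10⁻⁹) = 4.954×10⁻¹⁹ J.
Energy delivered: (72.1 mW)(379.8 s) = 27.38 J.
Photons incident: 27.38 / 4.954×10⁻¹⁹ = 5.527×10¹⁹, i.e. 5.527×10¹⁹/6.022×10²³ = 9.178×10⁻⁵ mol.
Product: Φ × n_abs = 0.94 × 9.178×10⁻⁵ = 8.627×10⁻⁵ mol.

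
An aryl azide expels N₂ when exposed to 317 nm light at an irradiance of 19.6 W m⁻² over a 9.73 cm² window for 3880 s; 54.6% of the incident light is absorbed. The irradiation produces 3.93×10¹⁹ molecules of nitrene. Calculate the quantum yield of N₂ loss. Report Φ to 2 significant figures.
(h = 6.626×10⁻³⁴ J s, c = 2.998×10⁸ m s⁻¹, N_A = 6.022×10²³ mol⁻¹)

Product: 3.93×10¹⁹ / 6.022×10²³ = 6.526×10⁻⁵ mol.
Photon energy at 317 nm: hc/λ = (6.626×10⁻³⁴)(2.998×10⁸)/(317×10⁻⁹) = 6.266×10⁻¹⁹ J.
Energy delivered: (19.6 W m⁻²)(9.73×10⁻⁴ m²)(3880 s) = 73.99 J.
Photons incident: 73.99 / 6.266×10⁻¹⁹ = 1.181×10²⁰, i.e. 1.181×10²⁰/6.022×10²³ = 1.961×10⁻⁴ mol.
Photons absorbed: 0.546 × 1.961×10⁻⁴ = 1.071×10⁻⁴ mol.
Φ = 6.526×10⁻⁵ mol / 1.071×10⁻⁴ mol photons = 0.61.

Φ = 0.61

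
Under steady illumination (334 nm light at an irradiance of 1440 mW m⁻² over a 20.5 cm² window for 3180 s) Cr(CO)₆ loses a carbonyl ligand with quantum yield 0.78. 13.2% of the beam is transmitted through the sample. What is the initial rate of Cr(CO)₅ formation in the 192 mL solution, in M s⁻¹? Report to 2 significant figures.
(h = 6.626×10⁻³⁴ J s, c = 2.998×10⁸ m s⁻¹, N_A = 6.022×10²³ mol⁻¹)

2.9×10⁻⁸ M s⁻¹

Photon energy at 334 nm: hc/λ = (6.626×10⁻³⁴)(2.998×10⁸)/(334×10⁻⁹) = 5.948×10⁻¹⁹ J.
Energy delivered: (1440 mW m⁻²)(20.5×10⁻⁴ m²)(3180 s) = 9.387 J.
Photons incident: 9.387 / 5.948×10⁻¹⁹ = 1.578×10¹⁹, i.e. 1.578×10¹⁹/6.022×10²³ = 2.620×10⁻⁵ mol.
Fraction absorbed: 1 − 13.2/100 = 0.8680.
Photons absorbed: 0.8680 × 2.620×10⁻⁵ = 2.274×10⁻⁵ mol.
Product formed: 0.78 × 2.274×10⁻⁵ = 1.774×10⁻⁵ mol.
Rate: 1.774×10⁻⁵ mol / (3180 s × 0.192 L) = 2.9×10⁻⁸ M s⁻¹.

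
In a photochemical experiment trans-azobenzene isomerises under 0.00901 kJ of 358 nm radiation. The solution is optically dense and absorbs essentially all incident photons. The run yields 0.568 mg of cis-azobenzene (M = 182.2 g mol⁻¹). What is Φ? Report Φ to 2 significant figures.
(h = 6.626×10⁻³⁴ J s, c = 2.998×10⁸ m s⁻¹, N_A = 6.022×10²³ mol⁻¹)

Product: 0.568 mg / 182.2 g mol⁻¹ = 3.117×10⁻⁶ mol.
Photon energy at 358 nm: hc/λ = (6.626×10⁻³⁴)(2.998×10⁸)/(358×10⁻⁹) = 5.549×10⁻¹⁹ J.
Incident energy: 0.00901 kJ = 9.01 J.
Photons incident: 9.01 / 5.549×10⁻¹⁹ = 1.624×10¹⁹, i.e. 1.624×10¹⁹/6.022×10²³ = 2.697×10⁻⁵ mol.
Φ = 3.117×10⁻⁶ mol / 2.697×10⁻⁵ mol photons = 0.12.

Φ = 0.12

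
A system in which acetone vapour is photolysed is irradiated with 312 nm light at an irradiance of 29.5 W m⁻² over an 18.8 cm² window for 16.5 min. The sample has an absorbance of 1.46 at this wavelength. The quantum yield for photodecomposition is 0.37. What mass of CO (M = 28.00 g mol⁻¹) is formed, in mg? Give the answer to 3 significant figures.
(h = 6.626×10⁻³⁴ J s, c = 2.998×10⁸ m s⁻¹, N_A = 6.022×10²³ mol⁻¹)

Photon energy at 312 nm: hc/λ = (6.626×10⁻³⁴)(2.998×10⁸)/(312×10⁻⁹) = 6.367×10⁻¹⁹ J.
Energy delivered: (29.5 W m⁻²)(18.8×10⁻⁴ m²)(990 s) = 54.91 J.
Photons incident: 54.91 / 6.367×10⁻¹⁹ = 8.624×10¹⁹, i.e. 8.624×10¹⁹/6.022×10²³ = 1.432×10⁻⁴ mol.
Fraction absorbed: 1 − 10^(−1.46) = 0.9653.
Photons absorbed: 0.9653 × 1.432×10⁻⁴ = 1.382×10⁻⁴ mol.
Product: Φ × n_abs = 0.37 × 1.382×10⁻⁴ = 5.113×10⁻⁵ mol.
Mass: 5.113×10⁻⁵ × 28.00 = 0.001432 g = 1.43 mg.

1.43 mg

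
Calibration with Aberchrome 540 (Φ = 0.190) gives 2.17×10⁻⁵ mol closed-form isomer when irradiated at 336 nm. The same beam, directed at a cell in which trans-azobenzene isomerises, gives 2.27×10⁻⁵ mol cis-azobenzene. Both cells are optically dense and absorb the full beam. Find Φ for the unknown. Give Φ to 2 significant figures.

Photons absorbed by the actinometer: 2.17×10⁻⁵ / 0.190 = 1.142×10⁻⁴ mol.
Φ(unknown) = 2.27×10⁻⁵ / 1.142×10⁻⁴ = 0.20.

Φ = 0.20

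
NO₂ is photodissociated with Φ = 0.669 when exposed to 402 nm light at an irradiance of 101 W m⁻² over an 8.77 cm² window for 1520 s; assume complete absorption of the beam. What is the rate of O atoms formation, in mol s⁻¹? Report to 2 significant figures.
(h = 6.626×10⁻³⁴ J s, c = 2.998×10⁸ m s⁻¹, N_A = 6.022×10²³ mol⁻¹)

2.0×10⁻⁷ mol s⁻¹

Photon energy at 402 nm: hc/λ = (6.626×10⁻³⁴)(2.998×10⁸)/(402×10⁻⁹) = 4.941×10⁻¹⁹ J.
Energy delivered: (101 W m⁻²)(8.77×10⁻⁴ m²)(1520 s) = 134.6 J.
Photons incident: 134.6 / 4.941×10⁻¹⁹ = 2.724×10²⁰, i.e. 2.724×10²⁰/6.022×10²³ = 4.523×10⁻⁴ mol.
Product formed: 0.669 × 4.523×10⁻⁴ = 3.026×10⁻⁴ mol.
Rate: 3.026×10⁻⁴ / 1520 s = 2.0×10⁻⁷ mol s⁻¹.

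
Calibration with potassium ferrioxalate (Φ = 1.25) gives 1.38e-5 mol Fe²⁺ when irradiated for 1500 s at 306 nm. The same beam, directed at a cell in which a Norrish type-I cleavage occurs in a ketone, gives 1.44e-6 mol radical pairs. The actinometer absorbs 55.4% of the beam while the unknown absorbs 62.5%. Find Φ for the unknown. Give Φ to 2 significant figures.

Φ = 0.12

Photons absorbed by the actinometer: 1.38e-5 / 1.25 = 1.104e-5 mol.
Incident flux: 1.104e-5 / 0.554 = 1.993e-5 einstein.
Absorbed by unknown: 0.625 × 1.993e-5 = 1.246e-5 mol.
Φ(unknown) = 1.44e-6 / 1.246e-5 = 0.12.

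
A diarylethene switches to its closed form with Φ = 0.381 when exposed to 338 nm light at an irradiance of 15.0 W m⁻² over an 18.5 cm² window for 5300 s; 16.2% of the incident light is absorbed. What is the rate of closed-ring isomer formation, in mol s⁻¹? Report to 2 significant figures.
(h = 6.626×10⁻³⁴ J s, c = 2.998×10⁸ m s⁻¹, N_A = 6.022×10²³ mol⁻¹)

4.8×10⁻⁹ mol s⁻¹

Photon energy at 338 nm: hc/λ = (6.626×10⁻³⁴)(2.998×10⁸)/(338×10⁻⁹) = 5.877×10⁻¹⁹ J.
Energy delivered: (15.0 W m⁻²)(18.5×10⁻⁴ m²)(5300 s) = 147.1 J.
Photons incident: 147.1 / 5.877×10⁻¹⁹ = 2.503×10²⁰, i.e. 2.503×10²⁰/6.022×10²³ = 4.156×10⁻⁴ mol.
Photons absorbed: 0.162 × 4.156×10⁻⁴ = 6.733×10⁻⁵ mol.
Product formed: 0.381 × 6.733×10⁻⁵ = 2.565×10⁻⁵ mol.
Rate: 2.565×10⁻⁵ / 5300 s = 4.8×10⁻⁹ mol s⁻¹.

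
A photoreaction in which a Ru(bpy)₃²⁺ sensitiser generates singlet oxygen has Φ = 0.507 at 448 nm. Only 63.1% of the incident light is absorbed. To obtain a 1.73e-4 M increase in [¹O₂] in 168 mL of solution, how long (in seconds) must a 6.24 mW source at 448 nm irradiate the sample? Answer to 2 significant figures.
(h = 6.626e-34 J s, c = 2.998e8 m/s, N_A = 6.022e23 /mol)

t ≈ 3900 s

Product: (1.73e-4 M)(0.168 L) = 2.906e-5 mol.
Photons that must be absorbed: 2.906e-5 / 0.507 = 5.732e-5 mol.
Incident photons needed: 5.732e-5 / 0.631 = 9.084e-5 mol.
Photon energy: hc/λ = 4.434e-19 J; per mole, 2.670e5 J mol⁻¹.
Energy required: 9.084e-5 × 2.670e5 = 24.25 J.
Time: 24.25 J / 0.00624 W = 3900 s.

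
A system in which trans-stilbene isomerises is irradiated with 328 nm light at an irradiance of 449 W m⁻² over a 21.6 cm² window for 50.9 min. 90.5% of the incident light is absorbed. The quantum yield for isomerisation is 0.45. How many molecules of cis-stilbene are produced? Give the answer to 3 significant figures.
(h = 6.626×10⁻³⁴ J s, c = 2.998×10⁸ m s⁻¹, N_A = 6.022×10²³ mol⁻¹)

Photon energy at 328 nm: hc/λ = (6.626×10⁻³⁴)(2.998×10⁸)/(328×10⁻⁹) = 6.056×10⁻¹⁹ J.
Energy delivered: (449 W m⁻²)(21.6×10⁻⁴ m²)(3054 s) = 2962 J.
Photons incident: 2962 / 6.056×10⁻¹⁹ = 4.891×10²¹, i.e. 4.891×10²¹/6.022×10²³ = 0.008122 mol.
Photons absorbed: 0.905 × 0.008122 = 0.007350 mol.
Product: Φ × n_abs = 0.45 × 0.007350 = 0.003308 mol.
As a count: 0.003308 × 6.022×10²³ = 1.99×10²¹.

1.99×10²¹ molecules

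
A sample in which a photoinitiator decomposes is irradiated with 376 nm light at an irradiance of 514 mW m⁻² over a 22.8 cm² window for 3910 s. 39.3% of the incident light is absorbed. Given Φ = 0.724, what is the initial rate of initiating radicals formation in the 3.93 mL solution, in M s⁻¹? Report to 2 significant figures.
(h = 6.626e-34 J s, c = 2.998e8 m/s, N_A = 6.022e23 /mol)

Photon energy at 376 nm: hc/λ = (6.626e-34)(2.998e8)/(376e-9) = 5.283e-19 J.
Energy delivered: (514 mW m⁻²)(22.8e-4 m²)(3910 s) = 4.582 J.
Photons incident: 4.582 / 5.283e-19 = 8.673e18, i.e. 8.673e18/6.022e23 = 1.440e-5 mol.
Photons absorbed: 0.393 × 1.440e-5 = 5.659e-6 mol.
Product formed: 0.724 × 5.659e-6 = 4.097e-6 mol.
Rate: 4.097e-6 mol / (3910 s × 0.00393 L) = 2.7e-7 M s⁻¹.

2.7e-7 M s⁻¹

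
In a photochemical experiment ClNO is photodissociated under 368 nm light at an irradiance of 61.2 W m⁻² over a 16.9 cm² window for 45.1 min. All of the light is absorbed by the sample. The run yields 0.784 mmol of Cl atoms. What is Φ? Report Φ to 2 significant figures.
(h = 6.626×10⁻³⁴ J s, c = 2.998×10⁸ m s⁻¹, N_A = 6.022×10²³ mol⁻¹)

Φ = 0.91

Product: 0.784 mmol = 7.84×10⁻⁴ mol.
Photon energy at 368 nm: hc/λ = (6.626×10⁻³⁴)(2.998×10⁸)/(368×10⁻⁹) = 5.398×10⁻¹⁹ J.
Energy delivered: (61.2 W m⁻²)(16.9×10⁻⁴ m²)(2706 s) = 279.9 J.
Photons incident: 279.9 / 5.398×10⁻¹⁹ = 5.185×10²⁰, i.e. 5.185×10²⁰/6.022×10²³ = 8.610×10⁻⁴ mol.
Φ = 7.84×10⁻⁴ mol / 8.610×10⁻⁴ mol photons = 0.91.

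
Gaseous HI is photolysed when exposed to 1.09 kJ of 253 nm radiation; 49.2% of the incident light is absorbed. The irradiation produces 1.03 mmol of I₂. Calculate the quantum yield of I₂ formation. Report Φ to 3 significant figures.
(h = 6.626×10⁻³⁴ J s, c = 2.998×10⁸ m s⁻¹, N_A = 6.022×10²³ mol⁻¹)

Product: 1.03 mmol = 0.00103 mol.
Photon energy at 253 nm: hc/λ = (6.626×10⁻³⁴)(2.998×10⁸)/(253×10⁻⁹) = 7.852×10⁻¹⁹ J.
Incident energy: 1.09 kJ = 1090 J.
Photons incident: 1090 / 7.852×10⁻¹⁹ = 1.388×10²¹, i.e. 1.388×10²¹/6.022×10²³ = 0.002305 mol.
Photons absorbed: 0.492 × 0.002305 = 0.001134 mol.
Φ = 0.00103 mol / 0.001134 mol photons = 0.908.

Φ = 0.908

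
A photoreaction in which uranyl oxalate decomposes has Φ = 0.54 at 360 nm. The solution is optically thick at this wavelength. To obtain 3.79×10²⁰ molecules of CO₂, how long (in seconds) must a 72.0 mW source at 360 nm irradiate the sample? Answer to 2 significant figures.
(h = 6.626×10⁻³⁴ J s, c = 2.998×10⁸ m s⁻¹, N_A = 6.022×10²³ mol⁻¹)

Product: 3.79×10²⁰ / 6.022×10²³ = 6.294×10⁻⁴ mol.
Photons that must be absorbed: 6.294×10⁻⁴ / 0.54 = 0.001166 mol.
Photon energy: hc/λ = 5.518×10⁻¹⁹ J; per mole, 3.323×10⁵ J mol⁻¹.
Energy required: 0.001166 × 3.323×10⁵ = 387.5 J.
Time: 387.5 J / 0.072 W = 5400 s.

t ≈ 5400 s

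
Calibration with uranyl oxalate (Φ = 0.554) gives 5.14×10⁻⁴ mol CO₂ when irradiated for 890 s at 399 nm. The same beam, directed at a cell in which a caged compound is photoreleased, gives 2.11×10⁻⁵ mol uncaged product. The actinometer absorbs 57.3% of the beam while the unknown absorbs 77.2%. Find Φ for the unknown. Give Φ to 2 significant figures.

Φ = 0.017

Photons absorbed by the actinometer: 5.14×10⁻⁴ / 0.554 = 9.278×10⁻⁴ mol.
Incident flux: 9.278×10⁻⁴ / 0.573 = 0.001619 einstein.
Absorbed by unknown: 0.772 × 0.001619 = 0.001250 mol.
Φ(unknown) = 2.11×10⁻⁵ / 0.001250 = 0.017.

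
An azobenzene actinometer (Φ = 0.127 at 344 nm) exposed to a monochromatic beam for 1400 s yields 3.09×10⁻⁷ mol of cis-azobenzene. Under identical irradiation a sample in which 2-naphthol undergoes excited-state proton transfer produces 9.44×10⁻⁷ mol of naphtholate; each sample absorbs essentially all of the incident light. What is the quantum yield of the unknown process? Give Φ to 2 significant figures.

Φ = 0.39

Photons absorbed by the actinometer: 3.09×10⁻⁷ / 0.127 = 2.433×10⁻⁶ mol.
Φ(unknown) = 9.44×10⁻⁷ / 2.433×10⁻⁶ = 0.39.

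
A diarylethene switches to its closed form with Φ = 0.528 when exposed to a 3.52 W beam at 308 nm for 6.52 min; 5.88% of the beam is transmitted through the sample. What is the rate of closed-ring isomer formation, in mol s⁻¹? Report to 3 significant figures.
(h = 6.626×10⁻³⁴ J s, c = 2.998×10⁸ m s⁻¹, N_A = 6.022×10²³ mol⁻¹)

Photon energy at 308 nm: hc/λ = (6.626×10⁻³⁴)(2.998×10⁸)/(308×10⁻⁹) = 6.450×10⁻¹⁹ J.
Energy delivered: (3.52 W)(391.2 s) = 1377 J.
Photons incident: 1377 / 6.450×10⁻¹⁹ = 2.135×10²¹, i.e. 2.135×10²¹/6.022×10²³ = 0.003545 mol.
Fraction absorbed: 1 − 5.88/100 = 0.9412.
Photons absorbed: 0.9412 × 0.003545 = 0.003337 mol.
Product formed: 0.528 × 0.003337 = 0.001762 mol.
Rate: 0.001762 / 391.2 s = 4.50×10⁻⁶ mol s⁻¹.

4.50×10⁻⁶ mol s⁻¹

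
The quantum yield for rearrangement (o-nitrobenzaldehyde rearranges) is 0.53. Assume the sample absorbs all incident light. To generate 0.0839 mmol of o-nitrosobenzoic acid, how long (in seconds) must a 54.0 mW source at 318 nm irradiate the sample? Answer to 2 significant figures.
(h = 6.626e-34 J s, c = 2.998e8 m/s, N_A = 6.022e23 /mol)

t ≈ 1100 s

Product: 0.0839 mmol = 8.39e-5 mol.
Photons that must be absorbed: 8.39e-5 / 0.53 = 1.583e-4 mol.
Photon energy: hc/λ = 6.247e-19 J; per mole, 3.762e5 J mol⁻¹.
Energy required: 1.583e-4 × 3.762e5 = 59.55 J.
Time: 59.55 J / 0.054 W = 1100 s.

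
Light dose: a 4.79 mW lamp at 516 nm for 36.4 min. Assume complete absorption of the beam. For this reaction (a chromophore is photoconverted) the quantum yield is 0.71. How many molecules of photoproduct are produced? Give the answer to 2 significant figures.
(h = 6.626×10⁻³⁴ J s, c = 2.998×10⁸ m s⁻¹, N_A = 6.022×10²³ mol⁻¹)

Photon energy at 516 nm: hc/λ = (6.626×10⁻³⁴)(2.998×10⁸)/(516×10⁻⁹) = 3.850×10⁻¹⁹ J.
Energy delivered: (4.79 mW)(2184 s) = 10.46 J.
Photons incident: 10.46 / 3.850×10⁻¹⁹ = 2.717×10¹⁹, i.e. 2.717×10¹⁹/6.022×10²³ = 4.512×10⁻⁵ mol.
Product: Φ × n_abs = 0.71 × 4.512×10⁻⁵ = 3.204×10⁻⁵ mol.
As a count: 3.204×10⁻⁵ × 6.022×10²³ = 1.9×10¹⁹.

1.9×10¹⁹ molecules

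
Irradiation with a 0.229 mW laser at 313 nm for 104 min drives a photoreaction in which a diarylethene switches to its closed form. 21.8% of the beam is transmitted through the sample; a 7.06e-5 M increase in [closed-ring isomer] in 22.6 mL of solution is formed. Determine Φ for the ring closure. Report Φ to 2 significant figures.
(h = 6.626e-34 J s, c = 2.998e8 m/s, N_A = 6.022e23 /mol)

Φ = 0.55

Product: (7.06e-5 M)(0.0226 L) = 1.596e-6 mol.
Photon energy at 313 nm: hc/λ = (6.626e-34)(2.998e8)/(313e-9) = 6.347e-19 J.
Energy delivered: (0.229 mW)(6240 s) = 1.429 J.
Photons incident: 1.429 / 6.347e-19 = 2.251e18, i.e. 2.251e18/6.022e23 = 3.738e-6 mol.
Fraction absorbed: 1 − 21.8/100 = 0.7820.
Photons absorbed: 0.7820 × 3.738e-6 = 2.923e-6 mol.
Φ = 1.596e-6 mol / 2.923e-6 mol photons = 0.55.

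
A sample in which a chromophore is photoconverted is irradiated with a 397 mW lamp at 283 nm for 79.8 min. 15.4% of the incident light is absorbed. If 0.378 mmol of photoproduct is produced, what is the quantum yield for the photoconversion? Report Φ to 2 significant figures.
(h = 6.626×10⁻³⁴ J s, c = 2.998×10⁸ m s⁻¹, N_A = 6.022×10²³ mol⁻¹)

Φ = 0.55

Product: 0.378 mmol = 3.78×10⁻⁴ mol.
Photon energy at 283 nm: hc/λ = (6.626×10⁻³⁴)(2.998×10⁸)/(283×10⁻⁹) = 7.019×10⁻¹⁹ J.
Energy delivered: (397 mW)(4788 s) = 1901 J.
Photons incident: 1901 / 7.019×10⁻¹⁹ = 2.708×10²¹, i.e. 2.708×10²¹/6.022×10²³ = 0.004497 mol.
Photons absorbed: 0.154 × 0.004497 = 6.925×10⁻⁴ mol.
Φ = 3.78×10⁻⁴ mol / 6.925×10⁻⁴ mol photons = 0.55.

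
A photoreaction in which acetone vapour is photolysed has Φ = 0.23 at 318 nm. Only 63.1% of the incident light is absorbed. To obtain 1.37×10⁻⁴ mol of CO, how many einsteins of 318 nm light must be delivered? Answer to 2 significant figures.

9.4×10⁻⁴ einstein

Photons that must be absorbed: 1.37×10⁻⁴ / 0.23 = 5.957×10⁻⁴ mol.
Incident photons needed: 5.957×10⁻⁴ / 0.631 = 9.441×10⁻⁴ mol.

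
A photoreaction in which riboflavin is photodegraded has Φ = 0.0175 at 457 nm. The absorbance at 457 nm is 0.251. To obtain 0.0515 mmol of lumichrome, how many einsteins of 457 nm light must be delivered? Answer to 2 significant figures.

Product: 0.0515 mmol = 5.15e-5 mol.
Photons that must be absorbed: 5.15e-5 / 0.0175 = 0.002943 mol.
Fraction absorbed: 1 − 10^(−0.251) = 0.4390.
Incident photons needed: 0.002943 / 0.4390 = 0.006704 mol.

0.0067 einstein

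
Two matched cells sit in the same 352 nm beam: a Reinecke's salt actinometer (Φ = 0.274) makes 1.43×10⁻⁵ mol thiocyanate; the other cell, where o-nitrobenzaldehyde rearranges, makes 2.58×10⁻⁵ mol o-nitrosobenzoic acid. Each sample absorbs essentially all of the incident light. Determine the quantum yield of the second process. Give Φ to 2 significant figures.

Φ = 0.49

Photons absorbed by the actinometer: 1.43×10⁻⁵ / 0.274 = 5.219×10⁻⁵ mol.
Φ(unknown) = 2.58×10⁻⁵ / 5.219×10⁻⁵ = 0.49.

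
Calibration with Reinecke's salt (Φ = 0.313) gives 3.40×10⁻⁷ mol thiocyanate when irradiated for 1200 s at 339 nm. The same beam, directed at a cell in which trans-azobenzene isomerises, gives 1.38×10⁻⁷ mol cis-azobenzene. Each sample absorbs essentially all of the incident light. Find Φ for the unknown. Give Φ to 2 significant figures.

Photons absorbed by the actinometer: 3.40×10⁻⁷ / 0.313 = 1.086×10⁻⁶ mol.
Φ(unknown) = 1.38×10⁻⁷ / 1.086×10⁻⁶ = 0.13.

Φ = 0.13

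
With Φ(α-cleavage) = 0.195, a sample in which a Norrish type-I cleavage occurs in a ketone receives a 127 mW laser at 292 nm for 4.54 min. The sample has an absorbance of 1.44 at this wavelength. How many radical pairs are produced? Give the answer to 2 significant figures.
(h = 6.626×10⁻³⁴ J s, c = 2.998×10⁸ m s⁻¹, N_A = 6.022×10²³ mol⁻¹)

Photon energy at 292 nm: hc/λ = (6.626×10⁻³⁴)(2.998×10⁸)/(292×10⁻⁹) = 6.803×10⁻¹⁹ J.
Energy delivered: (127 mW)(272.4 s) = 34.59 J.
Photons incident: 34.59 / 6.803×10⁻¹⁹ = 5.085×10¹⁹, i.e. 5.085×10¹⁹/6.022×10²³ = 8.444×10⁻⁵ mol.
Fraction absorbed: 1 − 10^(−1.44) = 0.9637.
Photons absorbed: 0.9637 × 8.444×10⁻⁵ = 8.137×10⁻⁵ mol.
Product: Φ × n_abs = 0.195 × 8.137×10⁻⁵ = 1.587×10⁻⁵ mol.
As a count: 1.587×10⁻⁵ × 6.022×10²³ = 9.6×10¹⁸.

9.6×10¹⁸ radical pairs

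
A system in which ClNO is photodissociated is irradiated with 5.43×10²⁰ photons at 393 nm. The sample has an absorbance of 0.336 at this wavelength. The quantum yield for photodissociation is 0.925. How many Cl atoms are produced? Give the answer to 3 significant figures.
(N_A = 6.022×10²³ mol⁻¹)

2.71×10²⁰ atoms

Moles of photons: 5.43×10²⁰ / 6.022×10²³ = 9.017×10⁻⁴ mol.
Fraction absorbed: 1 − 10^(−0.336) = 0.5387.
Photons absorbed: 0.5387 × 9.017×10⁻⁴ = 4.857×10⁻⁴ mol.
Product: Φ × n_abs = 0.925 × 4.857×10⁻⁴ = 4.493×10⁻⁴ mol.
As a count: 4.493×10⁻⁴ × 6.022×10²³ = 2.71×10²⁰.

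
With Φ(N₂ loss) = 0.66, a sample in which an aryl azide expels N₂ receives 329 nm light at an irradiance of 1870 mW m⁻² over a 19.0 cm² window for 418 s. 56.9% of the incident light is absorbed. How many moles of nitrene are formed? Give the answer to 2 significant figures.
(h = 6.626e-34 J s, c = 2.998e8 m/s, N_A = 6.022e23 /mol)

1.5e-6 mol

Photon energy at 329 nm: hc/λ = (6.626e-34)(2.998e8)/(329e-9) = 6.038e-19 J.
Energy delivered: (1870 mW m⁻²)(19.0e-4 m²)(418 s) = 1.485 J.
Photons incident: 1.485 / 6.038e-19 = 2.459e18, i.e. 2.459e18/6.022e23 = 4.083e-6 mol.
Photons absorbed: 0.569 × 4.083e-6 = 2.323e-6 mol.
Product: Φ × n_abs = 0.66 × 2.323e-6 = 1.533e-6 mol.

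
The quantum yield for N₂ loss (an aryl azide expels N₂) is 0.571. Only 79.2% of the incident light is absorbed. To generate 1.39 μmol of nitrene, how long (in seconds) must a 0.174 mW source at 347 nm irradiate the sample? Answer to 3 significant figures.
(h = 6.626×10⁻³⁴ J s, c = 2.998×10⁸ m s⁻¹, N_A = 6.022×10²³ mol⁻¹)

Product: 1.39 μmol = 1.39×10⁻⁶ mol.
Photons that must be absorbed: 1.39×10⁻⁶ / 0.571 = 2.434×10⁻⁶ mol.
Incident photons needed: 2.434×10⁻⁶ / 0.792 = 3.073×10⁻⁶ mol.
Photon energy: hc/λ = 5.725×10⁻¹⁹ J; per mole, 3.448×10⁵ J mol⁻¹.
Energy required: 3.073×10⁻⁶ × 3.448×10⁵ = 1.060 J.
Time: 1.060 J / 0.000174 W = 6090 s.

t ≈ 6090 s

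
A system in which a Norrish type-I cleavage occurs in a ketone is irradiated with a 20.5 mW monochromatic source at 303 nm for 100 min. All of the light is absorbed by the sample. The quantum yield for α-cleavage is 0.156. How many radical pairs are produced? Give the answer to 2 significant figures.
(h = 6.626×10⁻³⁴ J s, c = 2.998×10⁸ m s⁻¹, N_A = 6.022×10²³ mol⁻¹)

Photon energy at 303 nm: hc/λ = (6.626×10⁻³⁴)(2.998×10⁸)/(303×10⁻⁹) = 6.556×10⁻¹⁹ J.
Energy delivered: (20.5 mW)(6000 s) = 123.0 J.
Photons incident: 123.0 / 6.556×10⁻¹⁹ = 1.876×10²⁰, i.e. 1.876×10²⁰/6.022×10²³ = 3.115×10⁻⁴ mol.
Product: Φ × n_abs = 0.156 × 3.115×10⁻⁴ = 4.859×10⁻⁵ mol.
As a count: 4.859×10⁻⁵ × 6.022×10²³ = 2.9×10¹⁹.

2.9×10¹⁹ radical pairs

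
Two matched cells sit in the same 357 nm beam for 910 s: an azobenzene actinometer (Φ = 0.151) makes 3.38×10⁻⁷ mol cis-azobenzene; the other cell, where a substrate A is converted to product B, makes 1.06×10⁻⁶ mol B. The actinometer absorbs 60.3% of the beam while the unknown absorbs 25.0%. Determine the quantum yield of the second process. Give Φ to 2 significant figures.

Photons absorbed by the actinometer: 3.38×10⁻⁷ / 0.151 = 2.238×10⁻⁶ mol.
Incident flux: 2.238×10⁻⁶ / 0.603 = 3.711×10⁻⁶ einstein.
Absorbed by unknown: 0.250 × 3.711×10⁻⁶ = 9.278×10⁻⁷ mol.
Φ(unknown) = 1.06×10⁻⁶ / 9.278×10⁻⁷ = 1.1.

Φ = 1.1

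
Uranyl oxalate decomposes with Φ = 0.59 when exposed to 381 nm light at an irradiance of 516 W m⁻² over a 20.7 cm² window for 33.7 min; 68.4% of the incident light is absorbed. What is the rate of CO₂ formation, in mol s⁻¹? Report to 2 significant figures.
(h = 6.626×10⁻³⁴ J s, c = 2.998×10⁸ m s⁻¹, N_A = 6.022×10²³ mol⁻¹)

1.4×10⁻⁶ mol s⁻¹

Photon energy at 381 nm: hc/λ = (6.626×10⁻³⁴)(2.998×10⁸)/(381×10⁻⁹) = 5.214×10⁻¹⁹ J.
Energy delivered: (516 W m⁻²)(20.7×10⁻⁴ m²)(2022 s) = 2160 J.
Photons incident: 2160 / 5.214×10⁻¹⁹ = 4.143×10²¹, i.e. 4.143×10²¹/6.022×10²³ = 0.006880 mol.
Photons absorbed: 0.684 × 0.006880 = 0.004706 mol.
Product formed: 0.59 × 0.004706 = 0.002777 mol.
Rate: 0.002777 / 2022 s = 1.4×10⁻⁶ mol s⁻¹.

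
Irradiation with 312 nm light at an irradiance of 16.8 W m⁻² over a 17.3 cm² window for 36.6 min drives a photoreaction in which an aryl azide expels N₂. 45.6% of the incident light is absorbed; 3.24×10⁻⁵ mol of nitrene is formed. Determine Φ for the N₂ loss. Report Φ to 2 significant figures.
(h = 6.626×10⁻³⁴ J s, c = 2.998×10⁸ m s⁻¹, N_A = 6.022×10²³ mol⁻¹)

Photon energy at 312 nm: hc/λ = (6.626×10⁻³⁴)(2.998×10⁸)/(312×10⁻⁹) = 6.367×10⁻¹⁹ J.
Energy delivered: (16.8 W m⁻²)(17.3×10⁻⁴ m²)(2196 s) = 63.82 J.
Photons incident: 63.82 / 6.367×10⁻¹⁹ = 1.002×10²⁰, i.e. 1.002×10²⁰/6.022×10²³ = 1.664×10⁻⁴ mol.
Photons absorbed: 0.456 × 1.664×10⁻⁴ = 7.588×10⁻⁵ mol.
Φ = 3.24×10⁻⁵ mol / 7.588×10⁻⁵ mol photons = 0.43.

Φ = 0.43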